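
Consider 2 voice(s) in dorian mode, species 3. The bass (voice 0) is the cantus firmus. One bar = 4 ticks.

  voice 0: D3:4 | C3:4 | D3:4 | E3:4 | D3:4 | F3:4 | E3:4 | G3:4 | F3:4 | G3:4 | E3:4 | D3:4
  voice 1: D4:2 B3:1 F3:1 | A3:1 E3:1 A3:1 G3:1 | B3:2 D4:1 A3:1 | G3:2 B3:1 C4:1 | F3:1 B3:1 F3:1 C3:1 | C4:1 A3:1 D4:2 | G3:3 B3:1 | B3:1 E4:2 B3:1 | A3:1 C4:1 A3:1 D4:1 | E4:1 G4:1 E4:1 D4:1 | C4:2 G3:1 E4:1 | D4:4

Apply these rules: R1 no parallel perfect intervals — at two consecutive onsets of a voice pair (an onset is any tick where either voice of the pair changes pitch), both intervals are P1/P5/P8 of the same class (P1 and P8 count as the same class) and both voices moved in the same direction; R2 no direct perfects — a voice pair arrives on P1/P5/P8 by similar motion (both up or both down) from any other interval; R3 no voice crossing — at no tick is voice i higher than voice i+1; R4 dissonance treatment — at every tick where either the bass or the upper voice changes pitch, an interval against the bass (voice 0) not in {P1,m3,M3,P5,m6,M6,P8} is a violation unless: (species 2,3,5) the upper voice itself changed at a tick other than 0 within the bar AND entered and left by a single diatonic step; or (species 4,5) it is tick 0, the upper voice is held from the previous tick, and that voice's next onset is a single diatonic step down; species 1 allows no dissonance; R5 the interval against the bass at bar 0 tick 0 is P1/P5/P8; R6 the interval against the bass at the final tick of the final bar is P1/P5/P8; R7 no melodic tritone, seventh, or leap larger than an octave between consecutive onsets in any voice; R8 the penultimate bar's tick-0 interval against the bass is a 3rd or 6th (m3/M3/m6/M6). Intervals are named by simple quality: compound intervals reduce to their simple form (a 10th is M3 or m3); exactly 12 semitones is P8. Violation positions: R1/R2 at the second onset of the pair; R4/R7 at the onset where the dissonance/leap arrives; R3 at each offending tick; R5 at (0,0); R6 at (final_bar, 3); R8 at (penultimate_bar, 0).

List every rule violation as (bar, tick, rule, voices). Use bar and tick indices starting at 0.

bar 0: v0=D3 v1=D4 downbeat P8
bar 1: v0=C3 v1=A3 downbeat M6
bar 2: v0=D3 v1=B3 downbeat M6
bar 3: v0=E3 v1=G3 downbeat m3
bar 4: v0=D3 v1=F3 downbeat m3
bar 5: v0=F3 v1=C4 downbeat P5
bar 6: v0=E3 v1=G3 downbeat m3
bar 7: v0=G3 v1=B3 downbeat M3
bar 8: v0=F3 v1=A3 downbeat M3
bar 9: v0=G3 v1=E4 downbeat M6
bar 10: v0=E3 v1=C4 downbeat m6
bar 11: v0=D3 v1=D4 downbeat P8
  -> R7 @ bar 0 tick 3 v(1,): B3->F3 leap 6st
  -> R7 @ bar 4 tick 1 v(1,): F3->B3 leap 6st
  -> R7 @ bar 4 tick 2 v(1,): B3->F3 leap 6st
  -> R3 @ bar 4 tick 3 v(0, 1): D3 above C3
  -> R4 @ bar 4 tick 3 v(0, 1): D3/C3 M2 untreated
  -> R2 @ bar 5 tick 0 v(0, 1): D3/C3 M2 -> F3/C4 P5 similar
  -> R1 @ bar 11 tick 0 v(0, 1): E3/E4 P8 -> D3/D4 P8 similar

(0, 3, R7, (1,))
(4, 1, R7, (1,))
(4, 2, R7, (1,))
(4, 3, R3, (0, 1))
(4, 3, R4, (0, 1))
(5, 0, R2, (0, 1))
(11, 0, R1, (0, 1))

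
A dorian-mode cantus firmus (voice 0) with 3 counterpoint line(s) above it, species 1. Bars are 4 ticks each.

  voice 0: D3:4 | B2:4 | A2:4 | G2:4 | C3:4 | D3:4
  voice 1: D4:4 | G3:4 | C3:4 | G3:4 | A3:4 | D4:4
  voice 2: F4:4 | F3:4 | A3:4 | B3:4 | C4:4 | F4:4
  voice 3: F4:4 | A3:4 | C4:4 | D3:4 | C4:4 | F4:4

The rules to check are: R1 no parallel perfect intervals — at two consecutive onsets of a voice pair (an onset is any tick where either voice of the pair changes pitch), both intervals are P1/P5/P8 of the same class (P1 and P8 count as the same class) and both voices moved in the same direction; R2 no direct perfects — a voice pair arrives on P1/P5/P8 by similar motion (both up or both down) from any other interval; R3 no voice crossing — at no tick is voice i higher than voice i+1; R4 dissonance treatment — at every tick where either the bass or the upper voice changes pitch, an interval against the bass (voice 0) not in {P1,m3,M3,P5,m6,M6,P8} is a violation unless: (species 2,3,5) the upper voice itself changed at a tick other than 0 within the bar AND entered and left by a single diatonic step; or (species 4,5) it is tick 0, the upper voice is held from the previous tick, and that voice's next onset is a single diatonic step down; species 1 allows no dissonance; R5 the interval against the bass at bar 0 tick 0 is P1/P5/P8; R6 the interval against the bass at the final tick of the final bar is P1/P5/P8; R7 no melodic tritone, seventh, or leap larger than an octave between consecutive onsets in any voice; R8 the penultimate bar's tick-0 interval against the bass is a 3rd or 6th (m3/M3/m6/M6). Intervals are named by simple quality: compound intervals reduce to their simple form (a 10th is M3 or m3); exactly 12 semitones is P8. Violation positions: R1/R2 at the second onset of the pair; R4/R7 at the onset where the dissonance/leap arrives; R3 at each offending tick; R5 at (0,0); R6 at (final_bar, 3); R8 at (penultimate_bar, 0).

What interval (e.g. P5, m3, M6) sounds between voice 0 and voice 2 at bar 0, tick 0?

m3

voice 0=D3 voice 2=F4 -> m3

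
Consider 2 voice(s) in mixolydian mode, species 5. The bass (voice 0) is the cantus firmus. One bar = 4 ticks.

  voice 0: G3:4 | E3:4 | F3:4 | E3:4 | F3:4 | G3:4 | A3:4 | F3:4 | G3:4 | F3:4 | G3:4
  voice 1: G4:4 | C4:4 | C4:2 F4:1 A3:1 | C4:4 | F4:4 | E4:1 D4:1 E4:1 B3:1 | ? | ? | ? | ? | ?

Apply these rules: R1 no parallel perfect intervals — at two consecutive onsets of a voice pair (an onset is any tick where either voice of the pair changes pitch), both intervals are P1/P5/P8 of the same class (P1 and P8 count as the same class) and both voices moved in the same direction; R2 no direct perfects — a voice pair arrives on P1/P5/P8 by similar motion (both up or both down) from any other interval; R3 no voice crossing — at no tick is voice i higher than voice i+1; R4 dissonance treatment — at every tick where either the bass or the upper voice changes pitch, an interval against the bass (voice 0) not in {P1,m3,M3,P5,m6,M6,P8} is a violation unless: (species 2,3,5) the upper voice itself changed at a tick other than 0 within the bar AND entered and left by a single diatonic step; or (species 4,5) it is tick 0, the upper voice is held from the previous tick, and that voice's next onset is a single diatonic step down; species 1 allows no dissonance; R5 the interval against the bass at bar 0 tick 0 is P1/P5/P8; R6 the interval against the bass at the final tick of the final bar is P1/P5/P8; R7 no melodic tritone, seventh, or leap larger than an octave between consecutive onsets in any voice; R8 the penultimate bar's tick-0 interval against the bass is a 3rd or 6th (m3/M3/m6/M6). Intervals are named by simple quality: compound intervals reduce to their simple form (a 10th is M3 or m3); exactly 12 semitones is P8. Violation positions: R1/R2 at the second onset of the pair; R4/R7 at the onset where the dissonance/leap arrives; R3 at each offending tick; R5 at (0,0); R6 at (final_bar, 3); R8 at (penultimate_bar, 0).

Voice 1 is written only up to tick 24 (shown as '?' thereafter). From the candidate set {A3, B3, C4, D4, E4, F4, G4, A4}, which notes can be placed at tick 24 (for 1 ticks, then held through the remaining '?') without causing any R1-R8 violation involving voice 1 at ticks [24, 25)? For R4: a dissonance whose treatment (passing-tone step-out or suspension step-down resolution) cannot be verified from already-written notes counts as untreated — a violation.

A3: legal
B3: violates R4
C4: legal
D4: violates R4
E4: violates R2
F4: violates R7
G4: violates R4
A4: violates R2,R7

{A3, C4}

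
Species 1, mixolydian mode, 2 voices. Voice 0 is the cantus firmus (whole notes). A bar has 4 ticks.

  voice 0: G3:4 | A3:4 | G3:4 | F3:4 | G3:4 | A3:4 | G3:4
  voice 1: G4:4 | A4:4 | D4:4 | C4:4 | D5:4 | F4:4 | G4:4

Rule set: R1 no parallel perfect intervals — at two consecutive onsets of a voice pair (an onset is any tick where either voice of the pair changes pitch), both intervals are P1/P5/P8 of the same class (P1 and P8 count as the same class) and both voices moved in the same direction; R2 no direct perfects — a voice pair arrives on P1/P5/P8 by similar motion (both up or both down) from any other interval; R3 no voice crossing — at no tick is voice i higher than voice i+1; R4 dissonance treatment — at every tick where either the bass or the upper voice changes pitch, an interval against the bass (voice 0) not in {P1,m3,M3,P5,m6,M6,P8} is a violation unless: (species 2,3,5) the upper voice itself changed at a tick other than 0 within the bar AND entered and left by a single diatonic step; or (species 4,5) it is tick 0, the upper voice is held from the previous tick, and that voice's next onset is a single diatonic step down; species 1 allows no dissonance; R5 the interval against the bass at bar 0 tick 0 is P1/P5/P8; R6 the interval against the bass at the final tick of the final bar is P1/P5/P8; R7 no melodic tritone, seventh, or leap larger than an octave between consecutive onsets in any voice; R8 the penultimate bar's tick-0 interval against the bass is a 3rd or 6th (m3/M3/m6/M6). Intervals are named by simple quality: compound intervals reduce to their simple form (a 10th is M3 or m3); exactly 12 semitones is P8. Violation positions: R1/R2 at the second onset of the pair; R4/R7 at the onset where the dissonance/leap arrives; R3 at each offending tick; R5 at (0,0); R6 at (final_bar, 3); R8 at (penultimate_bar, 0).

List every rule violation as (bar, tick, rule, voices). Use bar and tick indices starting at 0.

(1, 0, R1, (0, 1))
(2, 0, R2, (0, 1))
(3, 0, R1, (0, 1))
(4, 0, R1, (0, 1))
(4, 0, R7, (1,))

bar 0: v0=G3 v1=G4 downbeat P8
bar 1: v0=A3 v1=A4 downbeat P8
bar 2: v0=G3 v1=D4 downbeat P5
bar 3: v0=F3 v1=C4 downbeat P5
bar 4: v0=G3 v1=D5 downbeat P5
bar 5: v0=A3 v1=F4 downbeat m6
bar 6: v0=G3 v1=G4 downbeat P8
  -> R1 @ bar 1 tick 0 v(0, 1): G3/G4 P8 -> A3/A4 P8 similar
  -> R2 @ bar 2 tick 0 v(0, 1): A3/A4 P8 -> G3/D4 P5 similar
  -> R1 @ bar 3 tick 0 v(0, 1): G3/D4 P5 -> F3/C4 P5 similar
  -> R1 @ bar 4 tick 0 v(0, 1): F3/C4 P5 -> G3/D5 P5 similar
  -> R7 @ bar 4 tick 0 v(1,): C4->D5 leap 14st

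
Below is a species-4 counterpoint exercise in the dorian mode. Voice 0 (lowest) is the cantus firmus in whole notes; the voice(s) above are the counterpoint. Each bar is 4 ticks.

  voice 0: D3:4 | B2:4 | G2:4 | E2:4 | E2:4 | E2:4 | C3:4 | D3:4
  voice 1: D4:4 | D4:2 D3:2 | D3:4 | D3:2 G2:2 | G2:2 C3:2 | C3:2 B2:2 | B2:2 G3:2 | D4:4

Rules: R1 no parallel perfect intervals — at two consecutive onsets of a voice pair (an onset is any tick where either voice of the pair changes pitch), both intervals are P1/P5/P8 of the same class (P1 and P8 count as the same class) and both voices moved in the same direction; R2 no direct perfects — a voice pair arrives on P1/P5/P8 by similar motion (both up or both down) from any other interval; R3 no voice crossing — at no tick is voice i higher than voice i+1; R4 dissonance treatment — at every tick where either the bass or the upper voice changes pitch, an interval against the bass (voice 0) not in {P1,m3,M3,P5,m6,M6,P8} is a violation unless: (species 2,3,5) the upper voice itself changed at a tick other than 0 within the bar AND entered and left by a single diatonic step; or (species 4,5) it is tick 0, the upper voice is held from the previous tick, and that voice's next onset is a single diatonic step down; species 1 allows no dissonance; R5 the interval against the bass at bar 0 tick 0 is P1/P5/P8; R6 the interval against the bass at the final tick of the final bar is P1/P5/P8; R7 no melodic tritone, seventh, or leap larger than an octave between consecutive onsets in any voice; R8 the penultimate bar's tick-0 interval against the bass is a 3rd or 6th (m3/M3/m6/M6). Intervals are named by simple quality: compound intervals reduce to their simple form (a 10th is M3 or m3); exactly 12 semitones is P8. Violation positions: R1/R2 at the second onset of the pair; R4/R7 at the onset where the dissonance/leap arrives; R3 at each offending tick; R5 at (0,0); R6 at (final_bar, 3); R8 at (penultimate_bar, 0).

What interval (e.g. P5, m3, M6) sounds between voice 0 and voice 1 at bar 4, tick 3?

voice 0=E2 voice 1=C3 -> m6

m6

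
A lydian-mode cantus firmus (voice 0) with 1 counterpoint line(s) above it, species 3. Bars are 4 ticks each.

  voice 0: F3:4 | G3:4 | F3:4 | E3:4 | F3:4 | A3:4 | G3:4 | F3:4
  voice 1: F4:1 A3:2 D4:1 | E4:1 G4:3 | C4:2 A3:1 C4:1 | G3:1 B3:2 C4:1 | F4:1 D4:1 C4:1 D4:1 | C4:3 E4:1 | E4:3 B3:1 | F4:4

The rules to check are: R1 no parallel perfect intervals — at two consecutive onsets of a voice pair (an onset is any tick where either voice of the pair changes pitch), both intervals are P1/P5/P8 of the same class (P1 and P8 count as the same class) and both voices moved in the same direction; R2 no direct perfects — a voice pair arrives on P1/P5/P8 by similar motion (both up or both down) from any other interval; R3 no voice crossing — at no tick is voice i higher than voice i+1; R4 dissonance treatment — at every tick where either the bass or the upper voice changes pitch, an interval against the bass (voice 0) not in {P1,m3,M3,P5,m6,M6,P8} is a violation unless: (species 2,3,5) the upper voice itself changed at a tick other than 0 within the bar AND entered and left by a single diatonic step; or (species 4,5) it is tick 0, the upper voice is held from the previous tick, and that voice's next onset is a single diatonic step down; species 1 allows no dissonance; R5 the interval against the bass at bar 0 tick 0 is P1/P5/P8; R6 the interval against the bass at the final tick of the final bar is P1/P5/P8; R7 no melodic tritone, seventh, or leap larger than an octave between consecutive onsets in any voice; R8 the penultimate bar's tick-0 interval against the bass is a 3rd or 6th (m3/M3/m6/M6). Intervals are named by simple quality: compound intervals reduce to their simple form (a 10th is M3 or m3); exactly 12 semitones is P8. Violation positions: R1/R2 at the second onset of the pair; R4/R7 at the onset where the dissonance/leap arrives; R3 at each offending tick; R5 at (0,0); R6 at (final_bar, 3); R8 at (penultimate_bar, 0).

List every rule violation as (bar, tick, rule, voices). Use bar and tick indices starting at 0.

bar 0: v0=F3 v1=F4 downbeat P8
bar 1: v0=G3 v1=E4 downbeat M6
bar 2: v0=F3 v1=C4 downbeat P5
bar 3: v0=E3 v1=G3 downbeat m3
bar 4: v0=F3 v1=F4 downbeat P8
bar 5: v0=A3 v1=C4 downbeat m3
bar 6: v0=G3 v1=E4 downbeat M6
bar 7: v0=F3 v1=F4 downbeat P8
  -> R2 @ bar 2 tick 0 v(0, 1): G3/G4 P8 -> F3/C4 P5 similar
  -> R2 @ bar 4 tick 0 v(0, 1): E3/C4 m6 -> F3/F4 P8 similar
  -> R7 @ bar 7 tick 0 v(1,): B3->F4 leap 6st

(2, 0, R2, (0, 1))
(4, 0, R2, (0, 1))
(7, 0, R7, (1,))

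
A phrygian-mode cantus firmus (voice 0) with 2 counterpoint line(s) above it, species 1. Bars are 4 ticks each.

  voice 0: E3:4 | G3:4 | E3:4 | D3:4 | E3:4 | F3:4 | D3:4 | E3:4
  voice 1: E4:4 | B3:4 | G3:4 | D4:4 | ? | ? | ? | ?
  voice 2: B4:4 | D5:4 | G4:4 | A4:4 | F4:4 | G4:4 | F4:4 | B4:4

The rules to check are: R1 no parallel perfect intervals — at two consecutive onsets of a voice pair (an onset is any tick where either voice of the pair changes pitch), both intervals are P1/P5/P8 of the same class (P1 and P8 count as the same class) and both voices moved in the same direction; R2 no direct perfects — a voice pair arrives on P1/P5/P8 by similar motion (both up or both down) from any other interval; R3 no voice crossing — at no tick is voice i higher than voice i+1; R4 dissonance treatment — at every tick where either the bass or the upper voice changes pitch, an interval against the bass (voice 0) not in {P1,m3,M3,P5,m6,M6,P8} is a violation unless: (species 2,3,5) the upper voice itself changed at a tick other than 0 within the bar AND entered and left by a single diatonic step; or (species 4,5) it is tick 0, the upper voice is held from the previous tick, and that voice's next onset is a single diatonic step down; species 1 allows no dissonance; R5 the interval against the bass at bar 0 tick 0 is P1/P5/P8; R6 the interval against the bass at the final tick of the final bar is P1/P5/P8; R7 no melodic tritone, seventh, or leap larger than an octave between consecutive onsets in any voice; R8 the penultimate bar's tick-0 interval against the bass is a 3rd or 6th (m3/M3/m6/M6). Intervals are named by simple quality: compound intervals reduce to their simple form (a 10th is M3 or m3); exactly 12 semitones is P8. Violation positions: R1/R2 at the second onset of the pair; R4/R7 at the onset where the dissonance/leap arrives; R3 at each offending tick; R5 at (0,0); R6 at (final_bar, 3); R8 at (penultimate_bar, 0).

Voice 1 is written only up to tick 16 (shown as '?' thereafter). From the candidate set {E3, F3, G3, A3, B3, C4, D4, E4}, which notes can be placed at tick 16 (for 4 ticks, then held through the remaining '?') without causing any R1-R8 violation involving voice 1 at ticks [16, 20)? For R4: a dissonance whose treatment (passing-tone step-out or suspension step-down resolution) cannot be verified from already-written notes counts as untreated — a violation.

{B3, C4, G3}

E3: violates R7
F3: violates R2,R4
G3: legal
A3: violates R4
B3: legal
C4: legal
D4: violates R4
E4: violates R1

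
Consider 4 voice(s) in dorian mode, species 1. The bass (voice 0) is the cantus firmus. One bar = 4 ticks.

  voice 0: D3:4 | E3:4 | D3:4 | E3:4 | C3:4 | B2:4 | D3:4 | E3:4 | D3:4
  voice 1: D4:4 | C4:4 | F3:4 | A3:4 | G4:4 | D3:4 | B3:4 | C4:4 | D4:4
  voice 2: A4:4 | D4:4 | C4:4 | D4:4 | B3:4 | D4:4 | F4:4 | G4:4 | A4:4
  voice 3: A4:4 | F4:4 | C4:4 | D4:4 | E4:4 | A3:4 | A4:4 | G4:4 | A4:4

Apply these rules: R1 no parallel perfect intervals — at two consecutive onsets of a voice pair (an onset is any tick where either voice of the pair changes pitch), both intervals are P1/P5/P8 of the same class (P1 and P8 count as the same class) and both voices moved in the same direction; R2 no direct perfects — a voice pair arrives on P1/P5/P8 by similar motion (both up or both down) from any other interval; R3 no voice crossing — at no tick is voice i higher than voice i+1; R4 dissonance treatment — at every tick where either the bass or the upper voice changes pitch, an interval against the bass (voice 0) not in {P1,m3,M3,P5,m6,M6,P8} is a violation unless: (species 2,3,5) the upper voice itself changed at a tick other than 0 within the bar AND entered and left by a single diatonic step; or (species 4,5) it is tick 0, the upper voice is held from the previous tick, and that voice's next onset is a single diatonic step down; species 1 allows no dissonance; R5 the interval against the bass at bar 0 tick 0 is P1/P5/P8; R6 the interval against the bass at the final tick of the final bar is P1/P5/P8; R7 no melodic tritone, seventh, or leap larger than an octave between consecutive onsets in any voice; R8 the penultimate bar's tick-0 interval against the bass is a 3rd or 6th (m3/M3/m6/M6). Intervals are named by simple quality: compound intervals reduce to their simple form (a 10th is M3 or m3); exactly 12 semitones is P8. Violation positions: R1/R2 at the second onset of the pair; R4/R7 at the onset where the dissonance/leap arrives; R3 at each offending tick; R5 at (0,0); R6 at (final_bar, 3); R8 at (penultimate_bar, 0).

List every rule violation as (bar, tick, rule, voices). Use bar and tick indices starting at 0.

(1, 0, R4, (0, 2))
(1, 0, R4, (0, 3))
(2, 0, R2, (1, 2))
(2, 0, R2, (1, 3))
(2, 0, R2, (2, 3))
(2, 0, R4, (0, 2))
(2, 0, R4, (0, 3))
(3, 0, R1, (2, 3))
(3, 0, R4, (0, 1))
(3, 0, R4, (0, 2))
(3, 0, R4, (0, 3))
(4, 0, R3, (1, 2))
(4, 0, R4, (0, 2))
(4, 0, R7, (1,))
(4, 1, R3, (1, 2))
(4, 2, R3, (1, 2))
(4, 3, R3, (1, 2))
(5, 0, R2, (1, 3))
(5, 0, R3, (2, 3))
(5, 0, R4, (0, 3))
(5, 0, R7, (1,))
(5, 1, R3, (2, 3))
(5, 2, R3, (2, 3))
(5, 3, R3, (2, 3))
(6, 0, R2, (0, 3))
(7, 0, R2, (1, 2))
(8, 0, R1, (1, 2))
(8, 0, R1, (1, 3))
(8, 0, R1, (2, 3))

bar 0: v0=D3 v1=D4 v2=A4 v3=A4 downbeat P5
bar 1: v0=E3 v1=C4 v2=D4 v3=F4 downbeat m2
bar 2: v0=D3 v1=F3 v2=C4 v3=C4 downbeat m7
bar 3: v0=E3 v1=A3 v2=D4 v3=D4 downbeat m7
bar 4: v0=C3 v1=G4 v2=B3 v3=E4 downbeat M3
bar 5: v0=B2 v1=D3 v2=D4 v3=A3 downbeat m7
bar 6: v0=D3 v1=B3 v2=F4 v3=A4 downbeat P5
bar 7: v0=E3 v1=C4 v2=G4 v3=G4 downbeat m3
bar 8: v0=D3 v1=D4 v2=A4 v3=A4 downbeat P5
  -> R4 @ bar 1 tick 0 v(0, 2): E3/D4 m7 untreated
  -> R4 @ bar 1 tick 0 v(0, 3): E3/F4 m2 untreated
  -> R2 @ bar 2 tick 0 v(1, 2): C4/D4 M2 -> F3/C4 P5 similar
  -> R2 @ bar 2 tick 0 v(1, 3): C4/F4 P4 -> F3/C4 P5 similar
  -> R2 @ bar 2 tick 0 v(2, 3): D4/F4 m3 -> C4/C4 P1 similar
  -> R4 @ bar 2 tick 0 v(0, 2): D3/C4 m7 untreated
  -> R4 @ bar 2 tick 0 v(0, 3): D3/C4 m7 untreated
  -> R1 @ bar 3 tick 0 v(2, 3): C4/C4 P1 -> D4/D4 P1 similar
  -> R4 @ bar 3 tick 0 v(0, 1): E3/A3 P4 untreated
  -> R4 @ bar 3 tick 0 v(0, 2): E3/D4 m7 untreated
  -> R4 @ bar 3 tick 0 v(0, 3): E3/D4 m7 untreated
  -> R3 @ bar 4 tick 0 v(1, 2): G4 above B3
  -> R4 @ bar 4 tick 0 v(0, 2): C3/B3 M7 untreated
  -> R7 @ bar 4 tick 0 v(1,): A3->G4 leap 10st
  -> R3 @ bar 4 tick 1 v(1, 2): G4 above B3
  -> R3 @ bar 4 tick 2 v(1, 2): G4 above B3
  -> R3 @ bar 4 tick 3 v(1, 2): G4 above B3
  -> R2 @ bar 5 tick 0 v(1, 3): G4/E4 m3 -> D3/A3 P5 similar
  -> R3 @ bar 5 tick 0 v(2, 3): D4 above A3
  -> R4 @ bar 5 tick 0 v(0, 3): B2/A3 m7 untreated
  -> R7 @ bar 5 tick 0 v(1,): G4->D3 leap 17st
  -> R3 @ bar 5 tick 1 v(2, 3): D4 above A3
  -> R3 @ bar 5 tick 2 v(2, 3): D4 above A3
  -> R3 @ bar 5 tick 3 v(2, 3): D4 above A3
  -> R2 @ bar 6 tick 0 v(0, 3): B2/A3 m7 -> D3/A4 P5 similar
  -> R2 @ bar 7 tick 0 v(1, 2): B3/F4 TT -> C4/G4 P5 similar
  -> R1 @ bar 8 tick 0 v(1, 2): C4/G4 P5 -> D4/A4 P5 similar
  -> R1 @ bar 8 tick 0 v(1, 3): C4/G4 P5 -> D4/A4 P5 similar
  -> R1 @ bar 8 tick 0 v(2, 3): G4/G4 P1 -> A4/A4 P1 similar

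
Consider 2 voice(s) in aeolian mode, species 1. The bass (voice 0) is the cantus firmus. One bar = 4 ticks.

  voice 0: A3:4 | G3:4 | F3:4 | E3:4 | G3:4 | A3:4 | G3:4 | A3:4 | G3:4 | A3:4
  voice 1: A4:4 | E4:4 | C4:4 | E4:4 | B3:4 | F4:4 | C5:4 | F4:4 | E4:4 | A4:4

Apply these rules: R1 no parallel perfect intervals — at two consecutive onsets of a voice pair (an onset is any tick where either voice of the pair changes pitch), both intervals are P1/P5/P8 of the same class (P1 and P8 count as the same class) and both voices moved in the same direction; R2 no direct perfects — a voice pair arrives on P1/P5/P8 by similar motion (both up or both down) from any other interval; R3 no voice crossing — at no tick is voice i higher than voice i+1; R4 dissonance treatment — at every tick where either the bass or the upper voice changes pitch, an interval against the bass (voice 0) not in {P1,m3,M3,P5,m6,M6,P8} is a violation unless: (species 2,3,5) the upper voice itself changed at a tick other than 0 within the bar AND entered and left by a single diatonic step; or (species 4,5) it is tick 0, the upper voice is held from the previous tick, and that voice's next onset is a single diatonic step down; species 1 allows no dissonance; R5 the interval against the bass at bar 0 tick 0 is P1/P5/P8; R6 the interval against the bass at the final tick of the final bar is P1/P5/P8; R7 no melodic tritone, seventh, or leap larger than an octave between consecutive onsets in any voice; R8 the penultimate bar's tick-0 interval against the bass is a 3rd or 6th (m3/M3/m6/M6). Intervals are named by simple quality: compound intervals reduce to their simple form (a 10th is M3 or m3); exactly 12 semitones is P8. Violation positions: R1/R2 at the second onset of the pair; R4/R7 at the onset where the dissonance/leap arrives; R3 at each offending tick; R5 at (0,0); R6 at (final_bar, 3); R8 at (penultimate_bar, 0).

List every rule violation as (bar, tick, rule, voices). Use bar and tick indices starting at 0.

(2, 0, R2, (0, 1))
(5, 0, R7, (1,))
(6, 0, R4, (0, 1))
(9, 0, R2, (0, 1))

bar 0: v0=A3 v1=A4 downbeat P8
bar 1: v0=G3 v1=E4 downbeat M6
bar 2: v0=F3 v1=C4 downbeat P5
bar 3: v0=E3 v1=E4 downbeat P8
bar 4: v0=G3 v1=B3 downbeat M3
bar 5: v0=A3 v1=F4 downbeat m6
bar 6: v0=G3 v1=C5 downbeat P4
bar 7: v0=A3 v1=F4 downbeat m6
bar 8: v0=G3 v1=E4 downbeat M6
bar 9: v0=A3 v1=A4 downbeat P8
  -> R2 @ bar 2 tick 0 v(0, 1): G3/E4 M6 -> F3/C4 P5 similar
  -> R7 @ bar 5 tick 0 v(1,): B3->F4 leap 6st
  -> R4 @ bar 6 tick 0 v(0, 1): G3/C5 P4 untreated
  -> R2 @ bar 9 tick 0 v(0, 1): G3/E4 M6 -> A3/A4 P8 similar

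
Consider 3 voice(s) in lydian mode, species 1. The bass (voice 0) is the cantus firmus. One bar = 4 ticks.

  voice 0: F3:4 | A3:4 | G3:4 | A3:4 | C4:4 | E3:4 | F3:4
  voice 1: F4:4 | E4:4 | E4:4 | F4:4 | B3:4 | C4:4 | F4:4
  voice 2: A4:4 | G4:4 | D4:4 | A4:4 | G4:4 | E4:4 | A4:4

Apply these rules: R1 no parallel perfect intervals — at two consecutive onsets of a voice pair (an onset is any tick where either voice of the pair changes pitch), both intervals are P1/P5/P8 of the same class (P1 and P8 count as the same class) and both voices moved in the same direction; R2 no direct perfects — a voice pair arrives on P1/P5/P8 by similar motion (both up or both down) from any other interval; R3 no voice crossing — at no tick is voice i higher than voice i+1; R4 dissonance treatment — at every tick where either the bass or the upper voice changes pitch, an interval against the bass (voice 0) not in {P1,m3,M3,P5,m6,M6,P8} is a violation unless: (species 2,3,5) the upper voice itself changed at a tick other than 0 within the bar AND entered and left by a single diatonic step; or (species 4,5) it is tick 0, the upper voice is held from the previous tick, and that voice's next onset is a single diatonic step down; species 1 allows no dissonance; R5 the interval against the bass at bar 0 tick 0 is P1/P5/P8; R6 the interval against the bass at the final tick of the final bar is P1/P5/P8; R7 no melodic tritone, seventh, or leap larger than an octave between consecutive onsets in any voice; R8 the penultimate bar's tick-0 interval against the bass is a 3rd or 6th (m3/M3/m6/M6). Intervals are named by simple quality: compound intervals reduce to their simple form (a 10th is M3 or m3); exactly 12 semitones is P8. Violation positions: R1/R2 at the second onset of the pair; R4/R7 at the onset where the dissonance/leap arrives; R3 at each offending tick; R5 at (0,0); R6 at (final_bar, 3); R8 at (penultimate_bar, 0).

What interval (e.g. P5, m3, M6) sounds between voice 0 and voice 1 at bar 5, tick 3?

voice 0=E3 voice 1=C4 -> m6

m6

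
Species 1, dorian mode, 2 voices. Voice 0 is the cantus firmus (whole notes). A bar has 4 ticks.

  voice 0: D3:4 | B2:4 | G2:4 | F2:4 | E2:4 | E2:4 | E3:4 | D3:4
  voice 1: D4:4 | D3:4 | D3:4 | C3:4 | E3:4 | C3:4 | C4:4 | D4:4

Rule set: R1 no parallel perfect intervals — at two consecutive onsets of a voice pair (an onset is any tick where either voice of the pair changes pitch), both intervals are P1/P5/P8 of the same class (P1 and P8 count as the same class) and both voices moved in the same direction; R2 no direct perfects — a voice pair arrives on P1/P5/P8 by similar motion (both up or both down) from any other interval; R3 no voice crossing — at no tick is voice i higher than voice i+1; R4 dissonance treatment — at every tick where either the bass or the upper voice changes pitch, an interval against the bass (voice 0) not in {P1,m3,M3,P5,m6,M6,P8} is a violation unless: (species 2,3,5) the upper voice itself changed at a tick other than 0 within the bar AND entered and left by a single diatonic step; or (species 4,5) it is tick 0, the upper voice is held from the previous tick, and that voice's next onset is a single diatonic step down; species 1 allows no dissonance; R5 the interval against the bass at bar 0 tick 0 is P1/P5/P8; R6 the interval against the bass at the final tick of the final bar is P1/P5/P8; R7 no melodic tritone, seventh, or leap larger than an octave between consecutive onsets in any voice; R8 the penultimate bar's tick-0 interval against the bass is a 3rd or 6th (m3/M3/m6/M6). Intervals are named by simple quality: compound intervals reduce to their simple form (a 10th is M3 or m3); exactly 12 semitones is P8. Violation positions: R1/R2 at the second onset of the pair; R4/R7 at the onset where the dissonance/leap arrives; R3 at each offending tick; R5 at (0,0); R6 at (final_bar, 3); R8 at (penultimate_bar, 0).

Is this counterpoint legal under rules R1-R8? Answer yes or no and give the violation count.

No (1 violations)

bar 0: v0=D3 v1=D4 (P8)
bar 1: v0=B2 v1=D3 (m3)
bar 2: v0=G2 v1=D3 (P5)
bar 3: v0=F2 v1=C3 (P5)
bar 4: v0=E2 v1=E3 (P8)
bar 5: v0=E2 v1=C3 (m6)
bar 6: v0=E3 v1=C4 (m6)
bar 7: v0=D3 v1=D4 (P8)
  R1 @ bar3.0: G2/D3 P5 -> F2/C3 P5 similar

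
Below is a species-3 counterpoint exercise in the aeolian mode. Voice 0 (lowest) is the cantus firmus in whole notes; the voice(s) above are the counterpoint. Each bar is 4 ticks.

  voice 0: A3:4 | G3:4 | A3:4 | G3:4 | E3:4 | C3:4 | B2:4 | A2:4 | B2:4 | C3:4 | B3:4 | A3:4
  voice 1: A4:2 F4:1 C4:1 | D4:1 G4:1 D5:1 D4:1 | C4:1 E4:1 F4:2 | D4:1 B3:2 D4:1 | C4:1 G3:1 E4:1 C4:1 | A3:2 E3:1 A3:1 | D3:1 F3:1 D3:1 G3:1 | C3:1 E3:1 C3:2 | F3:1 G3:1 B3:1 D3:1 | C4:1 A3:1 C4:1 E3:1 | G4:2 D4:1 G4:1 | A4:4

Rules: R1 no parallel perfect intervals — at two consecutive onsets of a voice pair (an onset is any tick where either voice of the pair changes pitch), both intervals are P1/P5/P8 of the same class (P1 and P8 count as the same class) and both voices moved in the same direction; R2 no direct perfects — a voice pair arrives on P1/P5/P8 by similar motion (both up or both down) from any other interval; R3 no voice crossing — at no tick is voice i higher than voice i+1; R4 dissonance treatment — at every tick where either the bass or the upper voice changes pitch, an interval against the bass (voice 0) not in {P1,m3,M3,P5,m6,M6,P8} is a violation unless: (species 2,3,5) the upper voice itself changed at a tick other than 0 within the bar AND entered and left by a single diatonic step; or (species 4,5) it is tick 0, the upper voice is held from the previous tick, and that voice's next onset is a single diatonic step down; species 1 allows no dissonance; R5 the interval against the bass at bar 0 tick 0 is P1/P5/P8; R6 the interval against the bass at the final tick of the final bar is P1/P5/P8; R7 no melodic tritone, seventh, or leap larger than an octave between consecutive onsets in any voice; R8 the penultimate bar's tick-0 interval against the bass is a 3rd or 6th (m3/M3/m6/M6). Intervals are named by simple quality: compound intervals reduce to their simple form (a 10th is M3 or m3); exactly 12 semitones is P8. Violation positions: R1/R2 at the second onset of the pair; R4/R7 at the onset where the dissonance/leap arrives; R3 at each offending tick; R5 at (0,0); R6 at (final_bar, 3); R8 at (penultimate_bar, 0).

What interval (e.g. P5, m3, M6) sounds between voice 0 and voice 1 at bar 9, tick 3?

voice 0=C3 voice 1=E3 -> M3

M3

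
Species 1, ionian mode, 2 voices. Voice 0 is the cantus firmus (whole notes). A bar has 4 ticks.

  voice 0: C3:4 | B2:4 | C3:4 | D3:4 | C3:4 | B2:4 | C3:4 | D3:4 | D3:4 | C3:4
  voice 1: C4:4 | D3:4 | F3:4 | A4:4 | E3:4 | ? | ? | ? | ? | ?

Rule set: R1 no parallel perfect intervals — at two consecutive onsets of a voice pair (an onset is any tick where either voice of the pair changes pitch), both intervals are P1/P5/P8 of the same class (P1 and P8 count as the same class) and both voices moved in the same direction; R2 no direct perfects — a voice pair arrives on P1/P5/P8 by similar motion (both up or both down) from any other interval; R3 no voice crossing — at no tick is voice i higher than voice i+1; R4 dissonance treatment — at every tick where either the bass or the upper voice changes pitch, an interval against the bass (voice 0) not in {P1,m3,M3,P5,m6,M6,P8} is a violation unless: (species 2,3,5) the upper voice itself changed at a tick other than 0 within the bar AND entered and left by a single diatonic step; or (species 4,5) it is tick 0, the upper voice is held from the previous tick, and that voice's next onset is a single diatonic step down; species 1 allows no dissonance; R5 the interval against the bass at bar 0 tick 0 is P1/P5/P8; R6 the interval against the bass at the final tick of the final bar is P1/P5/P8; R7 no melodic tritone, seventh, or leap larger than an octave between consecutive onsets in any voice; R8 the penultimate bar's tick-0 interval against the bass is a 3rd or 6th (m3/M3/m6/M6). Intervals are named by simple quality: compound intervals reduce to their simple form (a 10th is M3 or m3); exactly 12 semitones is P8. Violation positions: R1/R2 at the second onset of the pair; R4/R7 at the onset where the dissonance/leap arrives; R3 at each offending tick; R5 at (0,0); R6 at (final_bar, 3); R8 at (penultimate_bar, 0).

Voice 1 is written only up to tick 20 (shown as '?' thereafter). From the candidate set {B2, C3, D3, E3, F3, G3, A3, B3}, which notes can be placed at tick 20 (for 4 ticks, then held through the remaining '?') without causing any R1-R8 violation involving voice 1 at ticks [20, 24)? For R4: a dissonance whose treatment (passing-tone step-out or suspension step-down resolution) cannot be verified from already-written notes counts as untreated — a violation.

B2: violates R2
C3: violates R4
D3: legal
E3: violates R4
F3: violates R4
G3: legal
A3: violates R4
B3: legal

{B3, D3, G3}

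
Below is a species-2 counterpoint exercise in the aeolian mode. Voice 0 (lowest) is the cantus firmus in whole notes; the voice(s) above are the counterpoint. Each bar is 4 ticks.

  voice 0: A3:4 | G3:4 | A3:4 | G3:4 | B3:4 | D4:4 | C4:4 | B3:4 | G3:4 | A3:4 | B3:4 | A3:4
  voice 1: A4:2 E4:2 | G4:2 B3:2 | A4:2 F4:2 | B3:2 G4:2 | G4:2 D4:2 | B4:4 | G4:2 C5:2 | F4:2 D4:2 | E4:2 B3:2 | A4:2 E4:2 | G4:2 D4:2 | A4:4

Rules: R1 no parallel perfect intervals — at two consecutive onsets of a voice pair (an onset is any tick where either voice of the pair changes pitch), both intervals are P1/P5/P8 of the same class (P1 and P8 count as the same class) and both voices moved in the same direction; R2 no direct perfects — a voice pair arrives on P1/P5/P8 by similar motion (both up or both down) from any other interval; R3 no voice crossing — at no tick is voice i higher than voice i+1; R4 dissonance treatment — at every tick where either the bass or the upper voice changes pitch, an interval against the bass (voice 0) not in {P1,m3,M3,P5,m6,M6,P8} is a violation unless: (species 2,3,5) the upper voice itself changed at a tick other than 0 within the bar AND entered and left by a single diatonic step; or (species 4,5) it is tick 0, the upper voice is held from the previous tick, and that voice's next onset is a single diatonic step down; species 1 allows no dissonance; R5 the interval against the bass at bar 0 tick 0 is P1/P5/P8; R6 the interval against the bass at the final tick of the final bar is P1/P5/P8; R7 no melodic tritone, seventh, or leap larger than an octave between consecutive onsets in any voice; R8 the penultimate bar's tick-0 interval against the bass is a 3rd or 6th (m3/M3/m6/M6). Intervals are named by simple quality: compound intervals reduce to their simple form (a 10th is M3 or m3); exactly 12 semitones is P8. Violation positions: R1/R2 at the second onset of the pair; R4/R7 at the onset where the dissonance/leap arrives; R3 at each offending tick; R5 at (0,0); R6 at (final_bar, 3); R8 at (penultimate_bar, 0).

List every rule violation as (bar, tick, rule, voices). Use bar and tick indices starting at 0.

bar 0: v0=A3 v1=A4 downbeat P8
bar 1: v0=G3 v1=G4 downbeat P8
bar 2: v0=A3 v1=A4 downbeat P8
bar 3: v0=G3 v1=B3 downbeat M3
bar 4: v0=B3 v1=G4 downbeat m6
bar 5: v0=D4 v1=B4 downbeat M6
bar 6: v0=C4 v1=G4 downbeat P5
bar 7: v0=B3 v1=F4 downbeat TT
bar 8: v0=G3 v1=E4 downbeat M6
bar 9: v0=A3 v1=A4 downbeat P8
bar 10: v0=B3 v1=G4 downbeat m6
bar 11: v0=A3 v1=A4 downbeat P8
  -> R2 @ bar 2 tick 0 v(0, 1): G3/B3 M3 -> A3/A4 P8 similar
  -> R7 @ bar 2 tick 0 v(1,): B3->A4 leap 10st
  -> R7 @ bar 3 tick 0 v(1,): F4->B3 leap 6st
  -> R2 @ bar 6 tick 0 v(0, 1): D4/B4 M6 -> C4/G4 P5 similar
  -> R4 @ bar 7 tick 0 v(0, 1): B3/F4 TT untreated
  -> R2 @ bar 9 tick 0 v(0, 1): G3/B3 M3 -> A3/A4 P8 similar
  -> R7 @ bar 9 tick 0 v(1,): B3->A4 leap 10st

(2, 0, R2, (0, 1))
(2, 0, R7, (1,))
(3, 0, R7, (1,))
(6, 0, R2, (0, 1))
(7, 0, R4, (0, 1))
(9, 0, R2, (0, 1))
(9, 0, R7, (1,))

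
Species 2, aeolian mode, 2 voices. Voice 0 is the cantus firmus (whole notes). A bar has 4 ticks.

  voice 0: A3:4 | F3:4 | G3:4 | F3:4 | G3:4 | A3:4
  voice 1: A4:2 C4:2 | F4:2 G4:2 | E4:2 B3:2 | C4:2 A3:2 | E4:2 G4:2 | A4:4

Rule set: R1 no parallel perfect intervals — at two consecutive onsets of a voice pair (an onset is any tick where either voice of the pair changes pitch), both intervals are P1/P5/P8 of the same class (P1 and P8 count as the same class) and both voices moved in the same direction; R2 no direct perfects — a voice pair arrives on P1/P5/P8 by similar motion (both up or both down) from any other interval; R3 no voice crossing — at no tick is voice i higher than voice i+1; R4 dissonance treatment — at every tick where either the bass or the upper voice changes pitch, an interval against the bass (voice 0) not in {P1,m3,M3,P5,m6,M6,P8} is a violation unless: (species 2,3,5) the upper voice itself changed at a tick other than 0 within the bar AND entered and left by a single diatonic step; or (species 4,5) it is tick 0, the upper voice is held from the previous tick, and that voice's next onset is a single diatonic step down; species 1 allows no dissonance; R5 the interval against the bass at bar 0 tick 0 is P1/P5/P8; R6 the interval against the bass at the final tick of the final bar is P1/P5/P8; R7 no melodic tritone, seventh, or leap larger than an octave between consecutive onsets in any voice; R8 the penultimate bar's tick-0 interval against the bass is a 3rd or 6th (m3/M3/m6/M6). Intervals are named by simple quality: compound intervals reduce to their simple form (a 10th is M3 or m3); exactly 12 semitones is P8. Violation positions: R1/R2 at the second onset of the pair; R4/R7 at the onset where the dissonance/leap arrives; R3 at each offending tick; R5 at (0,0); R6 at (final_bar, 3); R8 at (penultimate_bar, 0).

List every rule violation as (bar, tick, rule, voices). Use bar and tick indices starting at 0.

bar 0: v0=A3 v1=A4 downbeat P8
bar 1: v0=F3 v1=F4 downbeat P8
bar 2: v0=G3 v1=E4 downbeat M6
bar 3: v0=F3 v1=C4 downbeat P5
bar 4: v0=G3 v1=E4 downbeat M6
bar 5: v0=A3 v1=A4 downbeat P8
  -> R4 @ bar 1 tick 2 v(0, 1): F3/G4 M2 untreated
  -> R1 @ bar 5 tick 0 v(0, 1): G3/G4 P8 -> A3/A4 P8 similar

(1, 2, R4, (0, 1))
(5, 0, R1, (0, 1))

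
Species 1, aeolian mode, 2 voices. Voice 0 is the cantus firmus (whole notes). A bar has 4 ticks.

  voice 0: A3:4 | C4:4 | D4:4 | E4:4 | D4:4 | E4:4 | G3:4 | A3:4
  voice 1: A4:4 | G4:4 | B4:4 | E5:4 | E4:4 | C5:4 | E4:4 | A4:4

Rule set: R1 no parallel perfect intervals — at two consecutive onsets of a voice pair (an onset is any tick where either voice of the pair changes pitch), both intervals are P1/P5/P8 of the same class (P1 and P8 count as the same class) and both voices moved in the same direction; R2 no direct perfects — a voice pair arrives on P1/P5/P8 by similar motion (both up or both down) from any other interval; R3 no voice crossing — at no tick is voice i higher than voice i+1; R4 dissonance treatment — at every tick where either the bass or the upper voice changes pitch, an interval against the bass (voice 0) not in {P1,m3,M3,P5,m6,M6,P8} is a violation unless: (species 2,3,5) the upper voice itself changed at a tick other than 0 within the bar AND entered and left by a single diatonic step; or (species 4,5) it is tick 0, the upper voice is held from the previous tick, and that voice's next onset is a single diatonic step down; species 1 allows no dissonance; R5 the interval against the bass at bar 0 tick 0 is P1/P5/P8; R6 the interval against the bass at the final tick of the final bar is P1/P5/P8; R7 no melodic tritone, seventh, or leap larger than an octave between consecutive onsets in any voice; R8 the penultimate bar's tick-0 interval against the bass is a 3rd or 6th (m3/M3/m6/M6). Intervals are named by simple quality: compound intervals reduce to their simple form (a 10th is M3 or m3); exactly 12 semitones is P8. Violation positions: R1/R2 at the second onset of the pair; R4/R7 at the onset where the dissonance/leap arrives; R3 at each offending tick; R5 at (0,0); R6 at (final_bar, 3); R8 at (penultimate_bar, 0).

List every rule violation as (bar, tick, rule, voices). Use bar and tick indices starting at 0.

bar 0: v0=A3 v1=A4 downbeat P8
bar 1: v0=C4 v1=G4 downbeat P5
bar 2: v0=D4 v1=B4 downbeat M6
bar 3: v0=E4 v1=E5 downbeat P8
bar 4: v0=D4 v1=E4 downbeat M2
bar 5: v0=E4 v1=C5 downbeat m6
bar 6: v0=G3 v1=E4 downbeat M6
bar 7: v0=A3 v1=A4 downbeat P8
  -> R2 @ bar 3 tick 0 v(0, 1): D4/B4 M6 -> E4/E5 P8 similar
  -> R4 @ bar 4 tick 0 v(0, 1): D4/E4 M2 untreated
  -> R2 @ bar 7 tick 0 v(0, 1): G3/E4 M6 -> A3/A4 P8 similar

(3, 0, R2, (0, 1))
(4, 0, R4, (0, 1))
(7, 0, R2, (0, 1))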